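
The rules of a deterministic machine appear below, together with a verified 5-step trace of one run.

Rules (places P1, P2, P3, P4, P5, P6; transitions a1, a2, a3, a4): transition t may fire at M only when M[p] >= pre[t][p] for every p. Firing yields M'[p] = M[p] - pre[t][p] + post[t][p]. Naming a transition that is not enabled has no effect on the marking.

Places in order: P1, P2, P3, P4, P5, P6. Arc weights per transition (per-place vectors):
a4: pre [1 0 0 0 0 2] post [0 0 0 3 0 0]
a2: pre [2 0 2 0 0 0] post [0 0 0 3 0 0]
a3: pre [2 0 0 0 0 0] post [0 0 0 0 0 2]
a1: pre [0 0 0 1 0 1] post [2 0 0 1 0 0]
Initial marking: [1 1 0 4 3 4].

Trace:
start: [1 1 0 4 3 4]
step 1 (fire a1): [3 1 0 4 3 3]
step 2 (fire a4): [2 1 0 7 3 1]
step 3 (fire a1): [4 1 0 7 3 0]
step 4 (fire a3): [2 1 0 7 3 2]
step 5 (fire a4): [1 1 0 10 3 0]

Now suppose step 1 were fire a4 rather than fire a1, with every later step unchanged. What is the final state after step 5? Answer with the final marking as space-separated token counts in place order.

0 1 0 7 3 3

(re-executing from step 1 with the substitution; state before step 1: [1 1 0 4 3 4])
step 1 (fire a4): [0 1 0 7 3 2]
step 2 (fire a4): [0 1 0 7 3 2]
step 3 (fire a1): [2 1 0 7 3 1]
step 4 (fire a3): [0 1 0 7 3 3]
step 5 (fire a4): [0 1 0 7 3 3]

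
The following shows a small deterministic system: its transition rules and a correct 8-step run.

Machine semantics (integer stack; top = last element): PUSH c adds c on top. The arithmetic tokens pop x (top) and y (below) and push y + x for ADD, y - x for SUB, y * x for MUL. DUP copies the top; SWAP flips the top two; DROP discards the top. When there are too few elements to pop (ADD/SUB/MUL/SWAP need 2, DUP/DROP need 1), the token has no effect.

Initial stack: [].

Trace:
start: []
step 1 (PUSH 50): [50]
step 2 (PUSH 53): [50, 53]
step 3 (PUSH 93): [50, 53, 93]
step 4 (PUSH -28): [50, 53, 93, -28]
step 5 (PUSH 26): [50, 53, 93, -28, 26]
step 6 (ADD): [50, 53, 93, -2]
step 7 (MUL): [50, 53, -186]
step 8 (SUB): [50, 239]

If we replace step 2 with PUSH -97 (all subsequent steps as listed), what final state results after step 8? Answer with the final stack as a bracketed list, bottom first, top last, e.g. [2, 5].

[50, 89]

(re-executing from step 2 with the substitution; state before step 2: [50])
step 2 (PUSH -97): [50, -97]
step 3 (PUSH 93): [50, -97, 93]
step 4 (PUSH -28): [50, -97, 93, -28]
step 5 (PUSH 26): [50, -97, 93, -28, 26]
step 6 (ADD): [50, -97, 93, -2]
step 7 (MUL): [50, -97, -186]
step 8 (SUB): [50, 89]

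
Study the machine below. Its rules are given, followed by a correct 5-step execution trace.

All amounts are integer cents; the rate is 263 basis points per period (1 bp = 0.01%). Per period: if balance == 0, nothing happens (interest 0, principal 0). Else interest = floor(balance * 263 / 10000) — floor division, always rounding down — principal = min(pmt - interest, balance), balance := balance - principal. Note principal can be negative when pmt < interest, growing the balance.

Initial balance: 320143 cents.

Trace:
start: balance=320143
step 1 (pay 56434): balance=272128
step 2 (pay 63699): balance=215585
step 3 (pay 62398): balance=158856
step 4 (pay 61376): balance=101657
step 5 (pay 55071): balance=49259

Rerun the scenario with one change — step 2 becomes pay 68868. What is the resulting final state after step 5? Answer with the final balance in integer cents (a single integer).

(re-executing from step 2 with the substitution; state before step 2: balance=272128)
step 2 (pay 68868): balance=210416
step 3 (pay 62398): balance=153551
step 4 (pay 61376): balance=96213
step 5 (pay 55071): balance=43672

43672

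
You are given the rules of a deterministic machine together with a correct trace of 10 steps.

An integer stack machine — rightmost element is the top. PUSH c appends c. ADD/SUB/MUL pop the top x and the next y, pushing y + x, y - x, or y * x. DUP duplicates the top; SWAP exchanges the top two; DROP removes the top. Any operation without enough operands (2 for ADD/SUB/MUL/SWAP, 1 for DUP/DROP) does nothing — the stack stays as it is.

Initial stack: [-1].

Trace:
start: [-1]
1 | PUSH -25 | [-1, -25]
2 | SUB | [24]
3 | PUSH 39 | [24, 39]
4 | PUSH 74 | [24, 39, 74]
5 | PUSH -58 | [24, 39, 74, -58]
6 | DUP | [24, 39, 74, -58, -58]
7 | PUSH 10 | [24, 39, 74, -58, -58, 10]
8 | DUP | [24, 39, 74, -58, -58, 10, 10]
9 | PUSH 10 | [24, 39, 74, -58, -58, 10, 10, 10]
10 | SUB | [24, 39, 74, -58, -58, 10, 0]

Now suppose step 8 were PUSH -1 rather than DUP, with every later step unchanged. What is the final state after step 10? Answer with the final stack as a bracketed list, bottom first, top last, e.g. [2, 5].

[24, 39, 74, -58, -58, 10, -11]

(re-executing from step 8 with the substitution; state before step 8: [24, 39, 74, -58, -58, 10])
8 | PUSH -1 | [24, 39, 74, -58, -58, 10, -1]
9 | PUSH 10 | [24, 39, 74, -58, -58, 10, -1, 10]
10 | SUB | [24, 39, 74, -58, -58, 10, -11]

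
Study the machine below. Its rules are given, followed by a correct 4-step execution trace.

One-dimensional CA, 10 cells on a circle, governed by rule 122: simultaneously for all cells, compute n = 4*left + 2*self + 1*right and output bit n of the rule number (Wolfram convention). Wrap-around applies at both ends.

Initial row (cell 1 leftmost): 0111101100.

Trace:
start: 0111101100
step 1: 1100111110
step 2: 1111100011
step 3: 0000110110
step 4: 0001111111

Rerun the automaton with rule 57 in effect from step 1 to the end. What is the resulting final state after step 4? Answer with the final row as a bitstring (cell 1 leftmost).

(re-executing steps 1..4 under rule 57; state before step 1: 0111101100)
step 1: 0100011011
step 2: 1011010110
step 3: 0110101101
step 4: 1101011010

1101011010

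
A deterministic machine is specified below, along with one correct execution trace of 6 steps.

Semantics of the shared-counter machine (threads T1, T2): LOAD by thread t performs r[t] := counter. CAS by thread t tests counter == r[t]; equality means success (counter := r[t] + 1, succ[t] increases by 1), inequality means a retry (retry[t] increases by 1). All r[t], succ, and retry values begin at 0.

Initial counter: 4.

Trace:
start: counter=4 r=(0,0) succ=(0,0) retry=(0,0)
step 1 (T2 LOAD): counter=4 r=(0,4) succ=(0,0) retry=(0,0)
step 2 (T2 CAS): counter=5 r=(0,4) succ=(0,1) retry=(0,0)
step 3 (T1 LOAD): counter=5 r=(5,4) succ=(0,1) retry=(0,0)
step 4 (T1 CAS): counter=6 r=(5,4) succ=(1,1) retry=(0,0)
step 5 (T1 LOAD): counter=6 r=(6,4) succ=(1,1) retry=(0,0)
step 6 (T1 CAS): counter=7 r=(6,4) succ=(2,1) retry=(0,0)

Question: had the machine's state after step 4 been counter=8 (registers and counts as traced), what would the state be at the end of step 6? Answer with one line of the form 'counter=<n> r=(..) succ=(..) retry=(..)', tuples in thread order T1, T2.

state after step 4 := counter=8 r=(5,4) succ=(1,1) retry=(0,0)
step 5 (T1 LOAD): counter=8 r=(8,4) succ=(1,1) retry=(0,0)
step 6 (T1 CAS): counter=9 r=(8,4) succ=(2,1) retry=(0,0)

counter=9 r=(8,4) succ=(2,1) retry=(0,0)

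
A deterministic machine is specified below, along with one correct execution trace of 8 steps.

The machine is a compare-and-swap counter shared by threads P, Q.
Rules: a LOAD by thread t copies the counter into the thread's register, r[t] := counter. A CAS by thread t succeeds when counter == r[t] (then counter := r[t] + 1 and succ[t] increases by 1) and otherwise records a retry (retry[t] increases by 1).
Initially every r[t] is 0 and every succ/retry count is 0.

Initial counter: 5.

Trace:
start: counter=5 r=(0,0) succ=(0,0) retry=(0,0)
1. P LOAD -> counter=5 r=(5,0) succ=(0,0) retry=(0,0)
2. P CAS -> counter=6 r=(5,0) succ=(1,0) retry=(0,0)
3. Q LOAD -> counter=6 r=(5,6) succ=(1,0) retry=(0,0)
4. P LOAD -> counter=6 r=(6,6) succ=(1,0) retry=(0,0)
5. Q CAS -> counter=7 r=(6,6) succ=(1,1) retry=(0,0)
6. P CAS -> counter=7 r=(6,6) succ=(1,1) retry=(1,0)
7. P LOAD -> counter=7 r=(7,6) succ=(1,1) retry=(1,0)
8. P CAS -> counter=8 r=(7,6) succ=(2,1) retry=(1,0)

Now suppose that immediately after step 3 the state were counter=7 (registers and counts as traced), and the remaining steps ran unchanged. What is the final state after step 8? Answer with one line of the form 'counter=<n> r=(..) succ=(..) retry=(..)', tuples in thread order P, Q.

state after step 3 := counter=7 r=(5,6) succ=(1,0) retry=(0,0)
4. P LOAD -> counter=7 r=(7,6) succ=(1,0) retry=(0,0)
5. Q CAS -> counter=7 r=(7,6) succ=(1,0) retry=(0,1)
6. P CAS -> counter=8 r=(7,6) succ=(2,0) retry=(0,1)
7. P LOAD -> counter=8 r=(8,6) succ=(2,0) retry=(0,1)
8. P CAS -> counter=9 r=(8,6) succ=(3,0) retry=(0,1)

counter=9 r=(8,6) succ=(3,0) retry=(0,1)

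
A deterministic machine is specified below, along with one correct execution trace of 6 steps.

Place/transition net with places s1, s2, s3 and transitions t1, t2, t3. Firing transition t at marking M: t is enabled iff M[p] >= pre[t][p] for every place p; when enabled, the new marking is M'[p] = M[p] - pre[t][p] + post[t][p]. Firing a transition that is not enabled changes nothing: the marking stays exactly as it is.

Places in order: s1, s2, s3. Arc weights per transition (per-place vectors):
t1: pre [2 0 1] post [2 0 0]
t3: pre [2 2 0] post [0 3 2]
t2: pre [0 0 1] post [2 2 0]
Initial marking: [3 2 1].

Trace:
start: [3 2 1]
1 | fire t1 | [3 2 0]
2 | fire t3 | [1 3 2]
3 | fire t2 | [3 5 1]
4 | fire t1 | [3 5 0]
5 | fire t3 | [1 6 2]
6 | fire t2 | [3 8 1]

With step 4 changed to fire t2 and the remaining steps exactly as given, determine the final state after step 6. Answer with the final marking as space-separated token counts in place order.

(re-executing from step 4 with the substitution; state before step 4: [3 5 1])
4 | fire t2 | [5 7 0]
5 | fire t3 | [3 8 2]
6 | fire t2 | [5 10 1]

5 10 1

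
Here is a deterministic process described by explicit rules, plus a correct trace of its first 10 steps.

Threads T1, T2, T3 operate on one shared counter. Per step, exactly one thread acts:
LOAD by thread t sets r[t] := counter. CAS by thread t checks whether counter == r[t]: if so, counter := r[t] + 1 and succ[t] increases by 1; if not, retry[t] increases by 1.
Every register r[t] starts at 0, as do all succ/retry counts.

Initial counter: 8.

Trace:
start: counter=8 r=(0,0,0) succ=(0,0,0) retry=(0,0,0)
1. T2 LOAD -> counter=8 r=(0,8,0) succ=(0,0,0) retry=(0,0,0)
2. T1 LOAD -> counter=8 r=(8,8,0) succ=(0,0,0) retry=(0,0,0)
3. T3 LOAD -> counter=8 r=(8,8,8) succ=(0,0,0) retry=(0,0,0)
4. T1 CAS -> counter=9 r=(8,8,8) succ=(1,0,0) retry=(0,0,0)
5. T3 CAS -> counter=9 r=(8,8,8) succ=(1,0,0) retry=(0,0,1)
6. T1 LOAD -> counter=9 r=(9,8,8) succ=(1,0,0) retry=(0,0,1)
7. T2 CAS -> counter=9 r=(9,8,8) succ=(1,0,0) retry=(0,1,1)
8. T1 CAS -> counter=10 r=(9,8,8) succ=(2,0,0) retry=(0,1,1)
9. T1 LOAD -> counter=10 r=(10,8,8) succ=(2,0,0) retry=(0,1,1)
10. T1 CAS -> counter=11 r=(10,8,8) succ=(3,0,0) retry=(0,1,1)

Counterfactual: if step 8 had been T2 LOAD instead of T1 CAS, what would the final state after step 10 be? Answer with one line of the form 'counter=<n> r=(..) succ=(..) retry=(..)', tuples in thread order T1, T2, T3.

(re-executing from step 8 with the substitution; state before step 8: counter=9 r=(9,8,8) succ=(1,0,0) retry=(0,1,1))
8. T2 LOAD -> counter=9 r=(9,9,8) succ=(1,0,0) retry=(0,1,1)
9. T1 LOAD -> counter=9 r=(9,9,8) succ=(1,0,0) retry=(0,1,1)
10. T1 CAS -> counter=10 r=(9,9,8) succ=(2,0,0) retry=(0,1,1)

counter=10 r=(9,9,8) succ=(2,0,0) retry=(0,1,1)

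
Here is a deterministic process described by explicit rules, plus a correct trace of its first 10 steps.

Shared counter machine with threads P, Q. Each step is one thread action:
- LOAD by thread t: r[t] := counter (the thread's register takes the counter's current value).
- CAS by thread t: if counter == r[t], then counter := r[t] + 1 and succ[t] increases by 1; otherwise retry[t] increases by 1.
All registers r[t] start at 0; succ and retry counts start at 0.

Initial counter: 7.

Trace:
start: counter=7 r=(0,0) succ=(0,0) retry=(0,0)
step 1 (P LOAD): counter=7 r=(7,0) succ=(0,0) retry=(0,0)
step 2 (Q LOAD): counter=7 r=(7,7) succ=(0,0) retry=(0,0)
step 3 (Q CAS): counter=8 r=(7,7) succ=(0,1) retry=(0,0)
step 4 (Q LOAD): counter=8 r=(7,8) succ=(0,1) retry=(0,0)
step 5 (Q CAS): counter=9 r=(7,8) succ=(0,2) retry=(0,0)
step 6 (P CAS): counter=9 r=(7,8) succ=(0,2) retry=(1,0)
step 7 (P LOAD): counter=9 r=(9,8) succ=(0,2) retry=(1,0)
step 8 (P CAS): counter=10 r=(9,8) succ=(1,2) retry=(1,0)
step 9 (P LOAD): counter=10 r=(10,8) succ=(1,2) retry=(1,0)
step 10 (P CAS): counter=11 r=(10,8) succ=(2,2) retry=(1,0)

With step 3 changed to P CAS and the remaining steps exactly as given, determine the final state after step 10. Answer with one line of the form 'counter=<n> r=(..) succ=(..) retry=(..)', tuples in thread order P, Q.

counter=11 r=(10,8) succ=(3,1) retry=(1,0)

(re-executing from step 3 with the substitution; state before step 3: counter=7 r=(7,7) succ=(0,0) retry=(0,0))
step 3 (P CAS): counter=8 r=(7,7) succ=(1,0) retry=(0,0)
step 4 (Q LOAD): counter=8 r=(7,8) succ=(1,0) retry=(0,0)
step 5 (Q CAS): counter=9 r=(7,8) succ=(1,1) retry=(0,0)
step 6 (P CAS): counter=9 r=(7,8) succ=(1,1) retry=(1,0)
step 7 (P LOAD): counter=9 r=(9,8) succ=(1,1) retry=(1,0)
step 8 (P CAS): counter=10 r=(9,8) succ=(2,1) retry=(1,0)
step 9 (P LOAD): counter=10 r=(10,8) succ=(2,1) retry=(1,0)
step 10 (P CAS): counter=11 r=(10,8) succ=(3,1) retry=(1,0)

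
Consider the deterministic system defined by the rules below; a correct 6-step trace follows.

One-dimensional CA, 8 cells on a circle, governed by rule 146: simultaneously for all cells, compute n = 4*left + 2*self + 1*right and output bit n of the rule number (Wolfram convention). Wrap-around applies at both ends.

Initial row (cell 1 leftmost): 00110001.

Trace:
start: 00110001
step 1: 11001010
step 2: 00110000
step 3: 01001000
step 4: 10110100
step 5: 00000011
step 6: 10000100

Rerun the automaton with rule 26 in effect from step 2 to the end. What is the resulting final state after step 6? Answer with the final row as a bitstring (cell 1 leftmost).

(re-executing steps 2..6 under rule 26; state before step 2: 11001010)
step 2: 10110000
step 3: 00101001
step 4: 11000110
step 5: 10101100
step 6: 00001011

00001011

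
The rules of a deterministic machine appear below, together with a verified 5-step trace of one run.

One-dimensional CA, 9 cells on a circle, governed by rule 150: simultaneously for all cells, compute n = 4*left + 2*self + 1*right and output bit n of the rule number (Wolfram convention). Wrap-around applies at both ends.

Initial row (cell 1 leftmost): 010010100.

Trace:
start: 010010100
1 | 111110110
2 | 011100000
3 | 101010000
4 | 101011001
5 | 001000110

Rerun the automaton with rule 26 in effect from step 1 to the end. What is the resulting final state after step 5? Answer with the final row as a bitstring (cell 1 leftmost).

(re-executing steps 1..5 under rule 26; state before step 1: 010010100)
1 | 101100010
2 | 001010100
3 | 010000010
4 | 101000101
5 | 000101001

000101001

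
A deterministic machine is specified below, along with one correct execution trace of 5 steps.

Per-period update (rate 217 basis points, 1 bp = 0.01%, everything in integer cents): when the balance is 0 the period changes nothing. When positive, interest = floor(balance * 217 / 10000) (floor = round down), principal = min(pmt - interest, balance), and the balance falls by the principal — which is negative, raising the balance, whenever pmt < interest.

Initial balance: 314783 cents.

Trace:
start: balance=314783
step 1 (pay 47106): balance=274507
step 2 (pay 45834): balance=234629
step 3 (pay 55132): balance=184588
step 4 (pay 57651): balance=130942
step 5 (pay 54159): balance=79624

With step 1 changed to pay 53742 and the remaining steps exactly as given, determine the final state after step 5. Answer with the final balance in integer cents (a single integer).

72393

(re-executing from step 1 with the substitution; state before step 1: balance=314783)
step 1 (pay 53742): balance=267871
step 2 (pay 45834): balance=227849
step 3 (pay 55132): balance=177661
step 4 (pay 57651): balance=123865
step 5 (pay 54159): balance=72393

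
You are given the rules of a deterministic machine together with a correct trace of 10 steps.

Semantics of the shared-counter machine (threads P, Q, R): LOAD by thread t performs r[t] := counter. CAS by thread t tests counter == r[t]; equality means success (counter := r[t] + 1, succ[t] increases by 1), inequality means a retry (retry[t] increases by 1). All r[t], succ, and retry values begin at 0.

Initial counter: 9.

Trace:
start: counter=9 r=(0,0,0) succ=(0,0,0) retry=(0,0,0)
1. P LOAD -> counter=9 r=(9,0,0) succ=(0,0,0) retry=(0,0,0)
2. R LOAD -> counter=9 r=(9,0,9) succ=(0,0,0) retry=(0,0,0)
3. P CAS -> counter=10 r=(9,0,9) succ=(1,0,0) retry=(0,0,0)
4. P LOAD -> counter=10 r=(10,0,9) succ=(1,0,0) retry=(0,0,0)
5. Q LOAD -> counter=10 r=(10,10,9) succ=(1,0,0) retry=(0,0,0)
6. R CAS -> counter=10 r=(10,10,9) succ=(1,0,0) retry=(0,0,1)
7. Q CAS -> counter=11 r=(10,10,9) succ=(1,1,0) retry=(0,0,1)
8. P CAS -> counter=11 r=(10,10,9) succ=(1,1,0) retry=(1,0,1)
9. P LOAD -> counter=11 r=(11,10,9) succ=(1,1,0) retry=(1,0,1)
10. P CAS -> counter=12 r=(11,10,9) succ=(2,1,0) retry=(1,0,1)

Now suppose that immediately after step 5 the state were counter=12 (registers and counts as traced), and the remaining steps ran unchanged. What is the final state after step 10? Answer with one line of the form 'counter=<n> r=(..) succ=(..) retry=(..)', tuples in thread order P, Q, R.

state after step 5 := counter=12 r=(10,10,9) succ=(1,0,0) retry=(0,0,0)
6. R CAS -> counter=12 r=(10,10,9) succ=(1,0,0) retry=(0,0,1)
7. Q CAS -> counter=12 r=(10,10,9) succ=(1,0,0) retry=(0,1,1)
8. P CAS -> counter=12 r=(10,10,9) succ=(1,0,0) retry=(1,1,1)
9. P LOAD -> counter=12 r=(12,10,9) succ=(1,0,0) retry=(1,1,1)
10. P CAS -> counter=13 r=(12,10,9) succ=(2,0,0) retry=(1,1,1)

counter=13 r=(12,10,9) succ=(2,0,0) retry=(1,1,1)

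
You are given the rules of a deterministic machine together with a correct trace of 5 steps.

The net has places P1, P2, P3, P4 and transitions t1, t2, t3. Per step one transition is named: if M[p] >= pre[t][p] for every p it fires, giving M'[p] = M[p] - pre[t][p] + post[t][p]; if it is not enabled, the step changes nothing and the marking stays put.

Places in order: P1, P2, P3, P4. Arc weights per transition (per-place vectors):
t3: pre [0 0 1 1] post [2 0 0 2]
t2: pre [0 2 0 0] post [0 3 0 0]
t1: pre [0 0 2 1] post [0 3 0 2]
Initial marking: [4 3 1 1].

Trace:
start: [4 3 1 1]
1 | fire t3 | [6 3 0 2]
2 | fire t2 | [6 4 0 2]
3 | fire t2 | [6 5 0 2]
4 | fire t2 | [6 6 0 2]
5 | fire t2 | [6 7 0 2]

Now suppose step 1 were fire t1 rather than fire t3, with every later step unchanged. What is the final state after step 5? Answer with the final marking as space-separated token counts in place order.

(re-executing from step 1 with the substitution; state before step 1: [4 3 1 1])
1 | fire t1 | [4 3 1 1]
2 | fire t2 | [4 4 1 1]
3 | fire t2 | [4 5 1 1]
4 | fire t2 | [4 6 1 1]
5 | fire t2 | [4 7 1 1]

4 7 1 1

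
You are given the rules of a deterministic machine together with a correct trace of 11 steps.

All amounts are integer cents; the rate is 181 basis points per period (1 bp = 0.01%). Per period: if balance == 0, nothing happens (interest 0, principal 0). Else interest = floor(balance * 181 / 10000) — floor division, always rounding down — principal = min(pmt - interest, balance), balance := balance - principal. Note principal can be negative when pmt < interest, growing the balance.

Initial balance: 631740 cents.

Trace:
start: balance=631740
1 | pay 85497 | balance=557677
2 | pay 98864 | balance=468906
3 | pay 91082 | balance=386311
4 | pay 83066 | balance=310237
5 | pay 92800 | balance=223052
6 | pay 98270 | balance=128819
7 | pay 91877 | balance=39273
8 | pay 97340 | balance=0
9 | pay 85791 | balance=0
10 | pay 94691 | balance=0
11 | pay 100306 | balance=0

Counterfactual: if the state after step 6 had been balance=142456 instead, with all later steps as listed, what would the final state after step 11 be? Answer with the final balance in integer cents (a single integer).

state after step 6 := balance=142456
7 | pay 91877 | balance=53157
8 | pay 97340 | balance=0
9 | pay 85791 | balance=0
10 | pay 94691 | balance=0
11 | pay 100306 | balance=0

0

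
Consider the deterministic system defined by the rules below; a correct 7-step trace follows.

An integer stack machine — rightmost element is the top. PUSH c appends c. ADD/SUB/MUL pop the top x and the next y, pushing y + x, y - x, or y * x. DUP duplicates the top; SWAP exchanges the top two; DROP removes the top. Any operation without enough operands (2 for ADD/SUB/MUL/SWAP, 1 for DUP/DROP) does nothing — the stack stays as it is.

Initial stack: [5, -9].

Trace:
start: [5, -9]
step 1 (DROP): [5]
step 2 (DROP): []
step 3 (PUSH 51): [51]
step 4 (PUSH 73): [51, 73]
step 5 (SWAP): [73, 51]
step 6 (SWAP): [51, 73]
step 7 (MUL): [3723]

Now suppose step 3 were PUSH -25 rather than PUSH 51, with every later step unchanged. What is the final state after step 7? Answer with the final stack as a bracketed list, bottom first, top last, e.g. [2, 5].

(re-executing from step 3 with the substitution; state before step 3: [])
step 3 (PUSH -25): [-25]
step 4 (PUSH 73): [-25, 73]
step 5 (SWAP): [73, -25]
step 6 (SWAP): [-25, 73]
step 7 (MUL): [-1825]

[-1825]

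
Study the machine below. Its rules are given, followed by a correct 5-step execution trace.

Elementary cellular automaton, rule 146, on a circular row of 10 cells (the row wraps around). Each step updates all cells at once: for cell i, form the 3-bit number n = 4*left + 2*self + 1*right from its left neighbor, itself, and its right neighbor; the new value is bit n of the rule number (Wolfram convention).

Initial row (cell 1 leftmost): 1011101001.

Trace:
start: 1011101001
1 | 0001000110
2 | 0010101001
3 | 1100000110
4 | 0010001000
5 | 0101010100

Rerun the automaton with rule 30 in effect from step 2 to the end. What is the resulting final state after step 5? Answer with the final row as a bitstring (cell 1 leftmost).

(re-executing steps 2..5 under rule 30; state before step 2: 0001000110)
2 | 0011101101
3 | 1110001001
4 | 0001011111
5 | 1011010000

1011010000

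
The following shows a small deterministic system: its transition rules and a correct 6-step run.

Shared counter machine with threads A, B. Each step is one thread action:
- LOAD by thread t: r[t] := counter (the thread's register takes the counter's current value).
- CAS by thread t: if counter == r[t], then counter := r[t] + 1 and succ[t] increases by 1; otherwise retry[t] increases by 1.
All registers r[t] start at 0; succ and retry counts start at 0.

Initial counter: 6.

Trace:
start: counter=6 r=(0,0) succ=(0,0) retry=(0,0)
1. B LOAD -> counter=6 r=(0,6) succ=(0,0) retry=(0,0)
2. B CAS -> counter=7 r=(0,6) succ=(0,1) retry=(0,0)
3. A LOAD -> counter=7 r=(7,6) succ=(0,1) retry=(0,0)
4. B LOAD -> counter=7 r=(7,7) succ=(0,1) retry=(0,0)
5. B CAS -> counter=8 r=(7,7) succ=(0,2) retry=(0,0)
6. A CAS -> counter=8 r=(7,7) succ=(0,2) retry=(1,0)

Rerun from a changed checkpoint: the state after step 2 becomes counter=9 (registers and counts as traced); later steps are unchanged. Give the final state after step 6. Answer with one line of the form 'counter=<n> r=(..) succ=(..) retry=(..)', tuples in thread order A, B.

counter=10 r=(9,9) succ=(0,2) retry=(1,0)

state after step 2 := counter=9 r=(0,6) succ=(0,1) retry=(0,0)
3. A LOAD -> counter=9 r=(9,6) succ=(0,1) retry=(0,0)
4. B LOAD -> counter=9 r=(9,9) succ=(0,1) retry=(0,0)
5. B CAS -> counter=10 r=(9,9) succ=(0,2) retry=(0,0)
6. A CAS -> counter=10 r=(9,9) succ=(0,2) retry=(1,0)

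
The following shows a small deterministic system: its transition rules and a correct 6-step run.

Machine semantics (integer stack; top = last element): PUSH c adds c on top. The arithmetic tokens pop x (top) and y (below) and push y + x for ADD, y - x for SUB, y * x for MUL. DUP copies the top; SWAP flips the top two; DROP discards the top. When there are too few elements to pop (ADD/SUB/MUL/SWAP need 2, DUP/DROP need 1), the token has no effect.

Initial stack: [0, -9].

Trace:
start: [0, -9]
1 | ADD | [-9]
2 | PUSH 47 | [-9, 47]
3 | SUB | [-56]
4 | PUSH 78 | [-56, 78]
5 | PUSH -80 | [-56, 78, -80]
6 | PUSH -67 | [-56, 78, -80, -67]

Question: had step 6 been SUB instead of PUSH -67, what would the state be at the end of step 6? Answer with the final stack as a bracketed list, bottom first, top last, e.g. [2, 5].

(re-executing from step 6 with the substitution; state before step 6: [-56, 78, -80])
6 | SUB | [-56, 158]

[-56, 158]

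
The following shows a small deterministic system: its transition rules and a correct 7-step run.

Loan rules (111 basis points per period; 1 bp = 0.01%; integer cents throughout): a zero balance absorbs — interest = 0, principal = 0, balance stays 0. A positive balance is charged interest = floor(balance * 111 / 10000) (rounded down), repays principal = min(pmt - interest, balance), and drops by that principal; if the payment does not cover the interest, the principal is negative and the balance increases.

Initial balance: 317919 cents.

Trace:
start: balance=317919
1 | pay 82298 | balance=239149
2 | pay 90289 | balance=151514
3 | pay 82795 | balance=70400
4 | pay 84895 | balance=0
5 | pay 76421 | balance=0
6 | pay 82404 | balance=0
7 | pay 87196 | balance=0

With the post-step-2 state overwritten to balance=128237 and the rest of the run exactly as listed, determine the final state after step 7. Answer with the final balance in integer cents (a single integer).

state after step 2 := balance=128237
3 | pay 82795 | balance=46865
4 | pay 84895 | balance=0
5 | pay 76421 | balance=0
6 | pay 82404 | balance=0
7 | pay 87196 | balance=0

0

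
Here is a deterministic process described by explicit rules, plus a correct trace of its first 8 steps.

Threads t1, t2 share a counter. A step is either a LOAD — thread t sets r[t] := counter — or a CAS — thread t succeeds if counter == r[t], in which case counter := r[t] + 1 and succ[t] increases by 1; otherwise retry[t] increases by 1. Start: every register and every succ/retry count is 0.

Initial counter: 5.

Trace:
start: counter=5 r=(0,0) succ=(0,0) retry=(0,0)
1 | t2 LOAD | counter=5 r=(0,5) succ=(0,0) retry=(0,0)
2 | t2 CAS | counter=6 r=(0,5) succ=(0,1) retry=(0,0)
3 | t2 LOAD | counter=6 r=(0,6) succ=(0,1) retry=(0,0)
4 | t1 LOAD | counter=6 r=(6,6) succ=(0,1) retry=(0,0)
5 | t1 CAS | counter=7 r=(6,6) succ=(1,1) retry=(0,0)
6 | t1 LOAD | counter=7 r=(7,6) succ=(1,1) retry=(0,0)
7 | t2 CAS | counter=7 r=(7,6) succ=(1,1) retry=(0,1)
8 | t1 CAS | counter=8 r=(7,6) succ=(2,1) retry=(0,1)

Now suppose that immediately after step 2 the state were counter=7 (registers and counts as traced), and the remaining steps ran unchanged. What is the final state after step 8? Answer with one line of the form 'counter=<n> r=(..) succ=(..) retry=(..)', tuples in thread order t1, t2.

counter=9 r=(8,7) succ=(2,1) retry=(0,1)

state after step 2 := counter=7 r=(0,5) succ=(0,1) retry=(0,0)
3 | t2 LOAD | counter=7 r=(0,7) succ=(0,1) retry=(0,0)
4 | t1 LOAD | counter=7 r=(7,7) succ=(0,1) retry=(0,0)
5 | t1 CAS | counter=8 r=(7,7) succ=(1,1) retry=(0,0)
6 | t1 LOAD | counter=8 r=(8,7) succ=(1,1) retry=(0,0)
7 | t2 CAS | counter=8 r=(8,7) succ=(1,1) retry=(0,1)
8 | t1 CAS | counter=9 r=(8,7) succ=(2,1) retry=(0,1)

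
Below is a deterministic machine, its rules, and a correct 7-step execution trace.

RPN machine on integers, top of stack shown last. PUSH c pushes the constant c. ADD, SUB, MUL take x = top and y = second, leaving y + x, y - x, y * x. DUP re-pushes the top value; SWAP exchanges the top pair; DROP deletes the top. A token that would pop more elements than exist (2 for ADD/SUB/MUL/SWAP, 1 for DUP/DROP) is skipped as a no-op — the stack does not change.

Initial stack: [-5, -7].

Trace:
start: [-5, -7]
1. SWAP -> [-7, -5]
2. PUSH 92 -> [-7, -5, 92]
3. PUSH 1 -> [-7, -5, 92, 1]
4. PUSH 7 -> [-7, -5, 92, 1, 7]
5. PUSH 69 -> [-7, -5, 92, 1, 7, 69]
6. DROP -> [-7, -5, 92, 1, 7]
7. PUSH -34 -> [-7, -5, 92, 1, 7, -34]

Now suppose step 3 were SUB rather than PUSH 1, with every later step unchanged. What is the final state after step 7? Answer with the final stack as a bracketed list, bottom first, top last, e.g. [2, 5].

(re-executing from step 3 with the substitution; state before step 3: [-7, -5, 92])
3. SUB -> [-7, -97]
4. PUSH 7 -> [-7, -97, 7]
5. PUSH 69 -> [-7, -97, 7, 69]
6. DROP -> [-7, -97, 7]
7. PUSH -34 -> [-7, -97, 7, -34]

[-7, -97, 7, -34]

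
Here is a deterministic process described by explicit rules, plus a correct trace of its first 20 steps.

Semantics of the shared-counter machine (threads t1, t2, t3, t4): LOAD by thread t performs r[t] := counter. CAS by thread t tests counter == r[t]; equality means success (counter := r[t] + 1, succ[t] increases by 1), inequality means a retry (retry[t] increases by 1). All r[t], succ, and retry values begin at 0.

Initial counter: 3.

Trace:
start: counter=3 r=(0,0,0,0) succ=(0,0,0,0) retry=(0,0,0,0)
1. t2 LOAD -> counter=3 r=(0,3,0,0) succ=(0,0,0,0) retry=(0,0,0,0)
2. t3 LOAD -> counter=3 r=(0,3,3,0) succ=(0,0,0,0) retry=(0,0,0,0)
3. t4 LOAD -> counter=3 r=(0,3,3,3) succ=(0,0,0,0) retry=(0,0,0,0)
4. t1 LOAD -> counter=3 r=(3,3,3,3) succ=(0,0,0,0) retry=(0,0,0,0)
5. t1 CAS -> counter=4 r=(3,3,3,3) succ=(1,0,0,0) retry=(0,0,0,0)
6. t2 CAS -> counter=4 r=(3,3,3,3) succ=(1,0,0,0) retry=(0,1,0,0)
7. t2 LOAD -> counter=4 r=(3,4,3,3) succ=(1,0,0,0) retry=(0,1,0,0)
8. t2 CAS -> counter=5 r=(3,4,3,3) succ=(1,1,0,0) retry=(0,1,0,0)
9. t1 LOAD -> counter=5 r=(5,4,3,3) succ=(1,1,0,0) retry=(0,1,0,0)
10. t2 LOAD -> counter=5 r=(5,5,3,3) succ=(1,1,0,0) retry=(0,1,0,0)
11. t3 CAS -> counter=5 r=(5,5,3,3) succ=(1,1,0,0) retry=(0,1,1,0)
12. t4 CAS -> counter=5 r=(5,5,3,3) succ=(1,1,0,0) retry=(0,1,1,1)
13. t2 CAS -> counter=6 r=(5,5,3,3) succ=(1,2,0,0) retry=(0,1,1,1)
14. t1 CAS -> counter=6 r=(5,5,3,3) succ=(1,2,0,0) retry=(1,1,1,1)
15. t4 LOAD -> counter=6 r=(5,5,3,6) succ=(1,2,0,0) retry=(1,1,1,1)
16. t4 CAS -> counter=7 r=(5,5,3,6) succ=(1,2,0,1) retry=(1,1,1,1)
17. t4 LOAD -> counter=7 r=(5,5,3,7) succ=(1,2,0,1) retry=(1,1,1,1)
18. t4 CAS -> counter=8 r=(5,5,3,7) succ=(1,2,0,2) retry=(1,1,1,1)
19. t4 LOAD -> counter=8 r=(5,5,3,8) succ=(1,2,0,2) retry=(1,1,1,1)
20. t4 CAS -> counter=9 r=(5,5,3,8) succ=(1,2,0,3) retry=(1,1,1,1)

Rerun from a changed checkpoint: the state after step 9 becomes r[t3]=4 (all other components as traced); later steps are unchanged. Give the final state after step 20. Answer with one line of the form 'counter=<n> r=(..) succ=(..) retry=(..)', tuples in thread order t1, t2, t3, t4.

state after step 9 := counter=5 r=(5,4,4,3) succ=(1,1,0,0) retry=(0,1,0,0)
10. t2 LOAD -> counter=5 r=(5,5,4,3) succ=(1,1,0,0) retry=(0,1,0,0)
11. t3 CAS -> counter=5 r=(5,5,4,3) succ=(1,1,0,0) retry=(0,1,1,0)
12. t4 CAS -> counter=5 r=(5,5,4,3) succ=(1,1,0,0) retry=(0,1,1,1)
13. t2 CAS -> counter=6 r=(5,5,4,3) succ=(1,2,0,0) retry=(0,1,1,1)
14. t1 CAS -> counter=6 r=(5,5,4,3) succ=(1,2,0,0) retry=(1,1,1,1)
15. t4 LOAD -> counter=6 r=(5,5,4,6) succ=(1,2,0,0) retry=(1,1,1,1)
16. t4 CAS -> counter=7 r=(5,5,4,6) succ=(1,2,0,1) retry=(1,1,1,1)
17. t4 LOAD -> counter=7 r=(5,5,4,7) succ=(1,2,0,1) retry=(1,1,1,1)
18. t4 CAS -> counter=8 r=(5,5,4,7) succ=(1,2,0,2) retry=(1,1,1,1)
19. t4 LOAD -> counter=8 r=(5,5,4,8) succ=(1,2,0,2) retry=(1,1,1,1)
20. t4 CAS -> counter=9 r=(5,5,4,8) succ=(1,2,0,3) retry=(1,1,1,1)

counter=9 r=(5,5,4,8) succ=(1,2,0,3) retry=(1,1,1,1)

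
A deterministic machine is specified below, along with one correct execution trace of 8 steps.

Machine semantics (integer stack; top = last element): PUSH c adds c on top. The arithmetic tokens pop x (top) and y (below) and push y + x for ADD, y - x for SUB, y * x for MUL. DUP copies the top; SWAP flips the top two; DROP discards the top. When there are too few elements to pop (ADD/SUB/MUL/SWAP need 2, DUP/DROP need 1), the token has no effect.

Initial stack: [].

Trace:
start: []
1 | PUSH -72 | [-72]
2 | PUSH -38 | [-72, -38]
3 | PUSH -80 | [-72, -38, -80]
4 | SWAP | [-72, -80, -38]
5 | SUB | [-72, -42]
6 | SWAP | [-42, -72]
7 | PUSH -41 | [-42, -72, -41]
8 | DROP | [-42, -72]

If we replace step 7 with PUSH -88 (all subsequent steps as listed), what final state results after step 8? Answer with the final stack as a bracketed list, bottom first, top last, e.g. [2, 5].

[-42, -72]

(re-executing from step 7 with the substitution; state before step 7: [-42, -72])
7 | PUSH -88 | [-42, -72, -88]
8 | DROP | [-42, -72]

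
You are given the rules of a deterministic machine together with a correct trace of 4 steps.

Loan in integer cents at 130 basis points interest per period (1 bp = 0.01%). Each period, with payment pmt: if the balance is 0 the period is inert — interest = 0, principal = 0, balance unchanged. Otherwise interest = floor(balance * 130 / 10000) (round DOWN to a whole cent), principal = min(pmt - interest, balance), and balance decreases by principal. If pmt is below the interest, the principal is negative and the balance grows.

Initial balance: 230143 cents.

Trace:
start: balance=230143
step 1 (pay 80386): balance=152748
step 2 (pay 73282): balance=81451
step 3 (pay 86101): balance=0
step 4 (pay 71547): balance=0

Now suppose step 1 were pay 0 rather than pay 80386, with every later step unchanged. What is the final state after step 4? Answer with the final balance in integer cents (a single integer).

(re-executing from step 1 with the substitution; state before step 1: balance=230143)
step 1 (pay 0): balance=233134
step 2 (pay 73282): balance=162882
step 3 (pay 86101): balance=78898
step 4 (pay 71547): balance=8376

8376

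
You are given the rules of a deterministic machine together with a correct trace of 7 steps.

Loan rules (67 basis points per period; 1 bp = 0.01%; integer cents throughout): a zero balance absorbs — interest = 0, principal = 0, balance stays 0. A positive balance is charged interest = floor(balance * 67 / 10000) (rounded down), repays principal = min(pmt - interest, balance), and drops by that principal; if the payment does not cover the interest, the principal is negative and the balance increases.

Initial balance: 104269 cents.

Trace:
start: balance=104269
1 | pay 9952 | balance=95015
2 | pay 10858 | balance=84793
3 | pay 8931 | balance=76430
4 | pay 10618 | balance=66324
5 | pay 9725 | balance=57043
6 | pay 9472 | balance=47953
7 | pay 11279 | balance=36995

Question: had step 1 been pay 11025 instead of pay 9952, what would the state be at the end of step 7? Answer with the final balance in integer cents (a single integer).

35876

(re-executing from step 1 with the substitution; state before step 1: balance=104269)
1 | pay 11025 | balance=93942
2 | pay 10858 | balance=83713
3 | pay 8931 | balance=75342
4 | pay 10618 | balance=65228
5 | pay 9725 | balance=55940
6 | pay 9472 | balance=46842
7 | pay 11279 | balance=35876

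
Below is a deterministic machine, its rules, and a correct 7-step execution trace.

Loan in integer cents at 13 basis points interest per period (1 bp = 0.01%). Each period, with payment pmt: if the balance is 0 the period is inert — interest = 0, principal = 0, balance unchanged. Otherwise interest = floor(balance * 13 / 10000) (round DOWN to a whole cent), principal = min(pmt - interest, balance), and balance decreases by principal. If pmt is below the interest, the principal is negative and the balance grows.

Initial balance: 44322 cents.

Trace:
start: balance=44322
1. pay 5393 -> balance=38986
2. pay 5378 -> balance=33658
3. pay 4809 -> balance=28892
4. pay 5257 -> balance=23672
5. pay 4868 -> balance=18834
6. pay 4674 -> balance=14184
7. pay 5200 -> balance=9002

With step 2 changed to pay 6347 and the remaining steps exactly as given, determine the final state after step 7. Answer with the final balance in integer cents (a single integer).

(re-executing from step 2 with the substitution; state before step 2: balance=38986)
2. pay 6347 -> balance=32689
3. pay 4809 -> balance=27922
4. pay 5257 -> balance=22701
5. pay 4868 -> balance=17862
6. pay 4674 -> balance=13211
7. pay 5200 -> balance=8028

8028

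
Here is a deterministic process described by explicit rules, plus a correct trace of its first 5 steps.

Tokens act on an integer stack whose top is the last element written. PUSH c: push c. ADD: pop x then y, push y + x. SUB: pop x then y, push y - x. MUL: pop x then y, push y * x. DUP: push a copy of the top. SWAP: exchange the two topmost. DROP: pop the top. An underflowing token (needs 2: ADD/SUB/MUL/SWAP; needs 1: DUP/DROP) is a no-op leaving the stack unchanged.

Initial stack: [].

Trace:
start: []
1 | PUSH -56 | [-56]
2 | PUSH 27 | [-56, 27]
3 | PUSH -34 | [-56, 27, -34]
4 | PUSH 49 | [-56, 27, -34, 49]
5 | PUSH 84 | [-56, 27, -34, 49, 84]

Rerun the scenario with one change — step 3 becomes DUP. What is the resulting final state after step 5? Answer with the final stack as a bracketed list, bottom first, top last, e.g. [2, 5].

[-56, 27, 27, 49, 84]

(re-executing from step 3 with the substitution; state before step 3: [-56, 27])
3 | DUP | [-56, 27, 27]
4 | PUSH 49 | [-56, 27, 27, 49]
5 | PUSH 84 | [-56, 27, 27, 49, 84]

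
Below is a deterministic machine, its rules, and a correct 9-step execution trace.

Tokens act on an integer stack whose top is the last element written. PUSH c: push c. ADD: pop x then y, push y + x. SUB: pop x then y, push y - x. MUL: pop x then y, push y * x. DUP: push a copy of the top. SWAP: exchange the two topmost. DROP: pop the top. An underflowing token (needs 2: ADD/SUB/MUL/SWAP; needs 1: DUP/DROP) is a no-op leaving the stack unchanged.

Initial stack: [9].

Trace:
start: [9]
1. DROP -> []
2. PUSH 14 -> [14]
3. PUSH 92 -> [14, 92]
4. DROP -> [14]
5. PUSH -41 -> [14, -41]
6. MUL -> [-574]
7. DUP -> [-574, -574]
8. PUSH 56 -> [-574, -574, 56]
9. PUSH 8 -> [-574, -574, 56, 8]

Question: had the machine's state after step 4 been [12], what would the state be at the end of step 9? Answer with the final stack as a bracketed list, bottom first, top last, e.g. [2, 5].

state after step 4 := [12]
5. PUSH -41 -> [12, -41]
6. MUL -> [-492]
7. DUP -> [-492, -492]
8. PUSH 56 -> [-492, -492, 56]
9. PUSH 8 -> [-492, -492, 56, 8]

[-492, -492, 56, 8]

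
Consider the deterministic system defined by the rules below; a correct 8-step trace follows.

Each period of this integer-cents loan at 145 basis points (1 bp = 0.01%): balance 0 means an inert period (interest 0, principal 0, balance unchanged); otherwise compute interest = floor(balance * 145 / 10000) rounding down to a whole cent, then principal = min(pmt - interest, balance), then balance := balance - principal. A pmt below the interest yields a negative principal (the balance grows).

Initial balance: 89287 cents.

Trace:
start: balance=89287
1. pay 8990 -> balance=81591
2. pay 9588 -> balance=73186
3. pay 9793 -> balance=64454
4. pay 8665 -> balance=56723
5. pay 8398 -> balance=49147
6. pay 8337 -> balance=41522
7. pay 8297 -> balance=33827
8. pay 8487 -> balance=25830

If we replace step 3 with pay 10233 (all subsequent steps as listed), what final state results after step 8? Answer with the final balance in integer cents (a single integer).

25358

(re-executing from step 3 with the substitution; state before step 3: balance=73186)
3. pay 10233 -> balance=64014
4. pay 8665 -> balance=56277
5. pay 8398 -> balance=48695
6. pay 8337 -> balance=41064
7. pay 8297 -> balance=33362
8. pay 8487 -> balance=25358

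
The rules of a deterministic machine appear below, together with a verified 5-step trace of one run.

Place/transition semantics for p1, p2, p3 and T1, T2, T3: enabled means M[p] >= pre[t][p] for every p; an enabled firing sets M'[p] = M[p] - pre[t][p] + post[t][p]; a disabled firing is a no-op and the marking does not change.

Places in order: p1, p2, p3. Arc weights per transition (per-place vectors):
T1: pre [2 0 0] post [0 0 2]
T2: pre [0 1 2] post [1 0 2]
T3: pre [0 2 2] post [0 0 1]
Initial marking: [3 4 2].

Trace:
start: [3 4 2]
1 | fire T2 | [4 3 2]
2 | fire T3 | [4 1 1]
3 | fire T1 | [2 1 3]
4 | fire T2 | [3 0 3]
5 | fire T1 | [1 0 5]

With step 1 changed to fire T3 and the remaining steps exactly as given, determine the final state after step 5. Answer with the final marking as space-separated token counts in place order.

0 1 5

(re-executing from step 1 with the substitution; state before step 1: [3 4 2])
1 | fire T3 | [3 2 1]
2 | fire T3 | [3 2 1]
3 | fire T1 | [1 2 3]
4 | fire T2 | [2 1 3]
5 | fire T1 | [0 1 5]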